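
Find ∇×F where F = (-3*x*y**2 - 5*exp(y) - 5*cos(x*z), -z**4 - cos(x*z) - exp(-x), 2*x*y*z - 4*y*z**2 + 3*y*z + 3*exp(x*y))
(2*x*z + 3*x*exp(x*y) - x*sin(x*z) + 4*z**3 - 4*z**2 + 3*z, 5*x*sin(x*z) - 2*y*z - 3*y*exp(x*y), 6*x*y + z*sin(x*z) + 5*exp(y) + exp(-x))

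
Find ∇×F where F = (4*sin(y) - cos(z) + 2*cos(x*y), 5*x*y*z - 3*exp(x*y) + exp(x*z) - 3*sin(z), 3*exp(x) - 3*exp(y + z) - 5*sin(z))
(-5*x*y - x*exp(x*z) - 3*exp(y + z) + 3*cos(z), -3*exp(x) + sin(z), 2*x*sin(x*y) + 5*y*z - 3*y*exp(x*y) + z*exp(x*z) - 4*cos(y))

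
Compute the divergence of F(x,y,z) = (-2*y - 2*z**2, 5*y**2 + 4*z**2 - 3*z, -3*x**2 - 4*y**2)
10*y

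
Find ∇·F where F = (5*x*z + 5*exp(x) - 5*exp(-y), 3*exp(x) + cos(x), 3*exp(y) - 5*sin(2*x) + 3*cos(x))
5*z + 5*exp(x)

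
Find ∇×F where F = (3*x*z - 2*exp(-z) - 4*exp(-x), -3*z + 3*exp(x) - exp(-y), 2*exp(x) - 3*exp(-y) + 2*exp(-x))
(3 + 3*exp(-y), 3*x - 2*exp(x) + 2*exp(-z) + 2*exp(-x), 3*exp(x))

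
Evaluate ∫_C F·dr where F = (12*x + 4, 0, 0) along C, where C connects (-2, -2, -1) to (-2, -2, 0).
0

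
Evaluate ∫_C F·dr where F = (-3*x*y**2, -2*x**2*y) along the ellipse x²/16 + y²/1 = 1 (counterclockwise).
0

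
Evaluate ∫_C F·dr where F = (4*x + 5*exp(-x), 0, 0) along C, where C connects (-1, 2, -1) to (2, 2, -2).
-5*exp(-2) + 6 + 5*E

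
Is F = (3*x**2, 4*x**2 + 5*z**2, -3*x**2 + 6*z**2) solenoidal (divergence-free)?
No, ∇·F = 6*x + 12*z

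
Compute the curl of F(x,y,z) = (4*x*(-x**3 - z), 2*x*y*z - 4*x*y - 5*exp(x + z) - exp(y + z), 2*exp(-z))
(-2*x*y + 5*exp(x + z) + exp(y + z), -4*x, 2*y*z - 4*y - 5*exp(x + z))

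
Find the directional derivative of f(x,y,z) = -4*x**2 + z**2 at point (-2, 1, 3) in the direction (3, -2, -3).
15*sqrt(22)/11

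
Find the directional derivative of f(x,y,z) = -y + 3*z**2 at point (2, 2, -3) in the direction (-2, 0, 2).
-9*sqrt(2)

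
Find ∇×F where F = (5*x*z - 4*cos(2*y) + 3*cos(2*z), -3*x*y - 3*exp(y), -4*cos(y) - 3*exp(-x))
(4*sin(y), 5*x - 6*sin(2*z) - 3*exp(-x), -3*y - 8*sin(2*y))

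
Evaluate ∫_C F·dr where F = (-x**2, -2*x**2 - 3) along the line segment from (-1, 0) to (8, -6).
75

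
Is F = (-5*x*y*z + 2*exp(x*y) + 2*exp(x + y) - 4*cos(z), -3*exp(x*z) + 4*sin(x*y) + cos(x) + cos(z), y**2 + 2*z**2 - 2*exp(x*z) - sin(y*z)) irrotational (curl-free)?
No, ∇×F = (3*x*exp(x*z) + 2*y - z*cos(y*z) + sin(z), -5*x*y + 2*z*exp(x*z) + 4*sin(z), 5*x*z - 2*x*exp(x*y) + 4*y*cos(x*y) - 3*z*exp(x*z) - 2*exp(x + y) - sin(x))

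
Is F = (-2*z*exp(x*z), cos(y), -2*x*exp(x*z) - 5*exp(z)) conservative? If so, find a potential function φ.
Yes, F is conservative. φ = -5*exp(z) - 2*exp(x*z) + sin(y)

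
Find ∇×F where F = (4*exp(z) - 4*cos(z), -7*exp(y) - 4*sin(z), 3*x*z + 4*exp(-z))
(4*cos(z), -3*z + 4*exp(z) + 4*sin(z), 0)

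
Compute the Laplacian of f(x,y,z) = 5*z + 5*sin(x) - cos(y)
-5*sin(x) + cos(y)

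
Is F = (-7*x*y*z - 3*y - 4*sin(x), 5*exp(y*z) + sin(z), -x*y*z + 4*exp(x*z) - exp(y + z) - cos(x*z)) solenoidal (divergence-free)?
No, ∇·F = -x*y + 4*x*exp(x*z) + x*sin(x*z) - 7*y*z + 5*z*exp(y*z) - exp(y + z) - 4*cos(x)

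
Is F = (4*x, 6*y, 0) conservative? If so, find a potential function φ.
Yes, F is conservative. φ = 2*x**2 + 3*y**2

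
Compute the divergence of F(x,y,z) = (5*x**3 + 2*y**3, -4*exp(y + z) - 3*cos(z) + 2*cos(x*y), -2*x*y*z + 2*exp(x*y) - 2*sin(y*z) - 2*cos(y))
15*x**2 - 2*x*y - 2*x*sin(x*y) - 2*y*cos(y*z) - 4*exp(y + z)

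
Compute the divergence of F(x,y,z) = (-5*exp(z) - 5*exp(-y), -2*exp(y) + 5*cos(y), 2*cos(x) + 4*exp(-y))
-2*exp(y) - 5*sin(y)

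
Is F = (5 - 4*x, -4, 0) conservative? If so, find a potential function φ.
Yes, F is conservative. φ = -2*x**2 + 5*x - 4*y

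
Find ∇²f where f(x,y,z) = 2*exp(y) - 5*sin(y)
2*exp(y) + 5*sin(y)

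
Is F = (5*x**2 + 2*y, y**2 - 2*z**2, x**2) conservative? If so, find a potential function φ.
No, ∇×F = (4*z, -2*x, -2) ≠ 0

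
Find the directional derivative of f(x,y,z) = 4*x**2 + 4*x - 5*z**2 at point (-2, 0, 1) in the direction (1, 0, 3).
-21*sqrt(10)/5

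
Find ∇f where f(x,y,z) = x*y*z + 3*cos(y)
(y*z, x*z - 3*sin(y), x*y)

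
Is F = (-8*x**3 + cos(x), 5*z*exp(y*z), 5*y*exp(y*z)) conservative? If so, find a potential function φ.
Yes, F is conservative. φ = -2*x**4 + 5*exp(y*z) + sin(x)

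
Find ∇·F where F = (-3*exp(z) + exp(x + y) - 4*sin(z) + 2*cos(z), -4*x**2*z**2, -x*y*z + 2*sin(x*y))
-x*y + exp(x + y)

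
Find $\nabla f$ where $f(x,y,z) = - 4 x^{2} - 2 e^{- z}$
(-8*x, 0, 2*exp(-z))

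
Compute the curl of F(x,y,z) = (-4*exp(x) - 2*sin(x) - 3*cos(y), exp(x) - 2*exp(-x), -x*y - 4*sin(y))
(-x - 4*cos(y), y, exp(x) - 3*sin(y) + 2*exp(-x))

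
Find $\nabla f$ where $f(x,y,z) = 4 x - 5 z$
(4, 0, -5)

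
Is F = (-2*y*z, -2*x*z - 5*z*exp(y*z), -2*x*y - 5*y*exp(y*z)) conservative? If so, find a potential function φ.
Yes, F is conservative. φ = -2*x*y*z - 5*exp(y*z)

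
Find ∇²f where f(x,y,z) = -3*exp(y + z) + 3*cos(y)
-6*exp(y + z) - 3*cos(y)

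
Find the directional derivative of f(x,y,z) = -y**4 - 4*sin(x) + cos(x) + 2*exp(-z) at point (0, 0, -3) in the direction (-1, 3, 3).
2*sqrt(19)*(2 - 3*exp(3))/19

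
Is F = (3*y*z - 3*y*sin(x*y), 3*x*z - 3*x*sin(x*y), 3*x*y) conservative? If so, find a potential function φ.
Yes, F is conservative. φ = 3*x*y*z + 3*cos(x*y)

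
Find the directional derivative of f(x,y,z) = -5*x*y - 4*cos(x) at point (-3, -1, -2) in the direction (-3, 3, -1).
6*sqrt(19)*(2*sin(3) + 5)/19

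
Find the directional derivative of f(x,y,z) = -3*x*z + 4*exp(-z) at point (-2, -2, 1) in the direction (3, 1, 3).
3*sqrt(19)*(-4 + 3*E)*exp(-1)/19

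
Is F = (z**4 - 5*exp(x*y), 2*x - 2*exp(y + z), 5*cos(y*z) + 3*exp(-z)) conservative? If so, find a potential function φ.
No, ∇×F = (-5*z*sin(y*z) + 2*exp(y + z), 4*z**3, 5*x*exp(x*y) + 2) ≠ 0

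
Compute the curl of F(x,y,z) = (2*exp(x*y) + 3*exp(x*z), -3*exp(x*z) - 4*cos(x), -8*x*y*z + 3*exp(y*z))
(-8*x*z + 3*x*exp(x*z) + 3*z*exp(y*z), 3*x*exp(x*z) + 8*y*z, -2*x*exp(x*y) - 3*z*exp(x*z) + 4*sin(x))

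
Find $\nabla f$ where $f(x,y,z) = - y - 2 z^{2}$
(0, -1, -4*z)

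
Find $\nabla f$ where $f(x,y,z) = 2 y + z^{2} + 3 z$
(0, 2, 2*z + 3)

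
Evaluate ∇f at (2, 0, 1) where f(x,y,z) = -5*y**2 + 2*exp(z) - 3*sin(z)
(0, 0, -3*cos(1) + 2*E)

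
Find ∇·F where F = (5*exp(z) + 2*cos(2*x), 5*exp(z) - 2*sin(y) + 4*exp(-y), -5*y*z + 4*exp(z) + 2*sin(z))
-5*y + 4*exp(z) - 4*sin(2*x) - 2*cos(y) + 2*cos(z) - 4*exp(-y)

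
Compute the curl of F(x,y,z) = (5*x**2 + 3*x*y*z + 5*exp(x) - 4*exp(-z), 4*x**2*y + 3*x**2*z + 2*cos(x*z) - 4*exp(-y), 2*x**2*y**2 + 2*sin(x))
(x*(4*x*y - 3*x + 2*sin(x*z)), -4*x*y**2 + 3*x*y - 2*cos(x) + 4*exp(-z), 8*x*y + 3*x*z - 2*z*sin(x*z))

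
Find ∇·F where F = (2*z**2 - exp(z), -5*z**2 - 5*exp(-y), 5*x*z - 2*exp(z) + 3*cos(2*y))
5*x - 2*exp(z) + 5*exp(-y)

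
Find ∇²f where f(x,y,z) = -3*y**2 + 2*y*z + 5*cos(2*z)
-20*cos(2*z) - 6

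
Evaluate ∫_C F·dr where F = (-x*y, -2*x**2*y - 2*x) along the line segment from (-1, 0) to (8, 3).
-354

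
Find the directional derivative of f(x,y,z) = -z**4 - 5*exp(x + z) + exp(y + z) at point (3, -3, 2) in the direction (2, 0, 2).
sqrt(2)*(-10*exp(6) - 32*E + 1)*exp(-1)/2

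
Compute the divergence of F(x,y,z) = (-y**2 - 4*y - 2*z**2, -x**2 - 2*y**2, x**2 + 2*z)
2 - 4*y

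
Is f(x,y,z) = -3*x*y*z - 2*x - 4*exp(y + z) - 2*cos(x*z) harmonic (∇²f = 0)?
No, ∇²f = 2*x**2*cos(x*z) + 2*z**2*cos(x*z) - 8*exp(y + z)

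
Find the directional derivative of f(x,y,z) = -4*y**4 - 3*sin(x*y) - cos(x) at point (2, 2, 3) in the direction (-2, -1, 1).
sqrt(6)*(9*cos(4) - sin(2) + 64)/3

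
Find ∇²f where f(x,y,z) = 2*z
0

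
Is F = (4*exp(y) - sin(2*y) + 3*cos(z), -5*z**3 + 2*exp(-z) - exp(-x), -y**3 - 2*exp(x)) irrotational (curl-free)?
No, ∇×F = (-3*y**2 + 15*z**2 + 2*exp(-z), 2*exp(x) - 3*sin(z), -4*exp(y) + 2*cos(2*y) + exp(-x))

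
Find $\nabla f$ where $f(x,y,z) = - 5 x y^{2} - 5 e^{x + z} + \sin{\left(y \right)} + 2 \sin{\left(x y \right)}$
(-5*y**2 + 2*y*cos(x*y) - 5*exp(x + z), -10*x*y + 2*x*cos(x*y) + cos(y), -5*exp(x + z))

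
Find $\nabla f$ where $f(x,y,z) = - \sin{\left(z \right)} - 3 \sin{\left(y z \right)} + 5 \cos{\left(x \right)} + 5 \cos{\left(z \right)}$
(-5*sin(x), -3*z*cos(y*z), -3*y*cos(y*z) - 5*sin(z) - cos(z))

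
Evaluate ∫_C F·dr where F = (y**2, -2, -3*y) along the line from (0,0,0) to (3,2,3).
-9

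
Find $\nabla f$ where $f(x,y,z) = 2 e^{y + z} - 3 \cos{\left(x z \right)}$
(3*z*sin(x*z), 2*exp(y + z), 3*x*sin(x*z) + 2*exp(y + z))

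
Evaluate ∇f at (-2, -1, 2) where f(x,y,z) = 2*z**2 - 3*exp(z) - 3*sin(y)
(0, -3*cos(1), 8 - 3*exp(2))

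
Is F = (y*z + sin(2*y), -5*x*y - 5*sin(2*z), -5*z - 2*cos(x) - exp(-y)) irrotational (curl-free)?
No, ∇×F = (10*cos(2*z) + exp(-y), y - 2*sin(x), -5*y - z - 2*cos(2*y))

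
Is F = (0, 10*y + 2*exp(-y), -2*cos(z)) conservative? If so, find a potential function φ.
Yes, F is conservative. φ = 5*y**2 - 2*sin(z) - 2*exp(-y)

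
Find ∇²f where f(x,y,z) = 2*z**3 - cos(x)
12*z + cos(x)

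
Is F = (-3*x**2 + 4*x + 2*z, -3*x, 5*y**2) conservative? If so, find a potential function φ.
No, ∇×F = (10*y, 2, -3) ≠ 0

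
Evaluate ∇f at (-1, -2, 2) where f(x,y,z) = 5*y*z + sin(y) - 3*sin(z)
(0, cos(2) + 10, -10 - 3*cos(2))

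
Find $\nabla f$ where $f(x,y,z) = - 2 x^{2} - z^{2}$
(-4*x, 0, -2*z)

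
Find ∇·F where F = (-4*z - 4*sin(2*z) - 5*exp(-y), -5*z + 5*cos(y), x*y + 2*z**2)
4*z - 5*sin(y)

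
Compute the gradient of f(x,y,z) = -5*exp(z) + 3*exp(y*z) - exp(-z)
(0, 3*z*exp(y*z), 3*y*exp(y*z) - 5*exp(z) + exp(-z))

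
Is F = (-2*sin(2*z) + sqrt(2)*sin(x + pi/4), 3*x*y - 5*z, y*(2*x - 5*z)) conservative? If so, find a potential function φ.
No, ∇×F = (2*x - 5*z + 5, -2*y - 4*cos(2*z), 3*y) ≠ 0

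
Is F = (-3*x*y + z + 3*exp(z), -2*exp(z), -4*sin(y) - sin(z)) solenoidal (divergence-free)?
No, ∇·F = -3*y - cos(z)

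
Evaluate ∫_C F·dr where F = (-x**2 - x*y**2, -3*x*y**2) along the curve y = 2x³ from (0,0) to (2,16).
-112552/15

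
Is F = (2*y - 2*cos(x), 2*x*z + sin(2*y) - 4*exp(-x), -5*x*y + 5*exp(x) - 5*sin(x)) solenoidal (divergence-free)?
No, ∇·F = 2*sin(x) + 2*cos(2*y)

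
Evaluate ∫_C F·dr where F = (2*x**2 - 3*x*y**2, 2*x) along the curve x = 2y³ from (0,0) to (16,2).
4784/3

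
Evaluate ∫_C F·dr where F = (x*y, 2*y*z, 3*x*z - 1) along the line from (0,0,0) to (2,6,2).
62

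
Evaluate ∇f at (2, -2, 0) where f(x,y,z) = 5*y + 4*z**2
(0, 5, 0)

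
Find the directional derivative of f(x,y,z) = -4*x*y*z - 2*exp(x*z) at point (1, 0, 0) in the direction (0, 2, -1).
2*sqrt(5)/5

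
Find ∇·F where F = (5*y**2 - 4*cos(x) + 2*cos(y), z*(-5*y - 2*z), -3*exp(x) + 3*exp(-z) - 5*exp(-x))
-5*z + 4*sin(x) - 3*exp(-z)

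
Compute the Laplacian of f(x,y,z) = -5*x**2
-10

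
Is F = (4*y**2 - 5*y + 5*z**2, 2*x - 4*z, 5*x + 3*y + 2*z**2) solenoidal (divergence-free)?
No, ∇·F = 4*z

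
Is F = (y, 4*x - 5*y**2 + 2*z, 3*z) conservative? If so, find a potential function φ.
No, ∇×F = (-2, 0, 3) ≠ 0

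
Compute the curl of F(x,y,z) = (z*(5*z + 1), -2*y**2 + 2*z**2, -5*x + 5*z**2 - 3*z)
(-4*z, 10*z + 6, 0)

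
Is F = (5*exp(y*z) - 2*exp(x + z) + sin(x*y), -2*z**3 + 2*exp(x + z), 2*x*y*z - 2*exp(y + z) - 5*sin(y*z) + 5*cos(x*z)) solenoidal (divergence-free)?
No, ∇·F = 2*x*y - 5*x*sin(x*z) + y*cos(x*y) - 5*y*cos(y*z) - 2*exp(x + z) - 2*exp(y + z)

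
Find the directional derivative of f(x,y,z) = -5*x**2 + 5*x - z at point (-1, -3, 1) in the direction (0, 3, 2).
-2*sqrt(13)/13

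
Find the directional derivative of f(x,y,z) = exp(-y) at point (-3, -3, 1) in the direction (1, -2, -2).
2*exp(3)/3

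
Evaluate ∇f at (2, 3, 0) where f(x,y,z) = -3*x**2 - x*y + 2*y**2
(-15, 10, 0)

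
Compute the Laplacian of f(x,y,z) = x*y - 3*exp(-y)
-3*exp(-y)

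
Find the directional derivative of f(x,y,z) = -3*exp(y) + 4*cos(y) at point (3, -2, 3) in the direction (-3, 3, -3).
sqrt(3)*(-3 + 4*exp(2)*sin(2))*exp(-2)/3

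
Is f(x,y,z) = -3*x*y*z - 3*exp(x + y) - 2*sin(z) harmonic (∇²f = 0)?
No, ∇²f = -6*exp(x + y) + 2*sin(z)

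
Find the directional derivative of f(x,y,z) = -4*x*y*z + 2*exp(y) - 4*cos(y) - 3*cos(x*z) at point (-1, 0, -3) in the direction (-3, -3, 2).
3*sqrt(22)*(7*sin(3) + 10)/22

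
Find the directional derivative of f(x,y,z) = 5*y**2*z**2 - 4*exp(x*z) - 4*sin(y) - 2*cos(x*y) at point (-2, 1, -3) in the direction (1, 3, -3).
2*sqrt(19)*(-6*exp(6) - 6*cos(1) + 5*sin(2) + 180)/19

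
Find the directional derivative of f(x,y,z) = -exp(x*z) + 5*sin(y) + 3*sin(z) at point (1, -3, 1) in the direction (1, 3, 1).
sqrt(11)*(15*cos(3) - 2*E + 3*cos(1))/11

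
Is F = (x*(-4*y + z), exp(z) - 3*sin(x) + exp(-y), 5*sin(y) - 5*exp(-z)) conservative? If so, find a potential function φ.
No, ∇×F = (-exp(z) + 5*cos(y), x, 4*x - 3*cos(x)) ≠ 0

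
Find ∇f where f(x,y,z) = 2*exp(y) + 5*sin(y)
(0, 2*exp(y) + 5*cos(y), 0)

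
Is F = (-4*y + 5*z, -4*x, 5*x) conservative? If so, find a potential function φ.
Yes, F is conservative. φ = x*(-4*y + 5*z)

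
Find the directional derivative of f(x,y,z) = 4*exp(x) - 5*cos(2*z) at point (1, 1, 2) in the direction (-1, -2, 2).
20*sin(4)/3 - 4*E/3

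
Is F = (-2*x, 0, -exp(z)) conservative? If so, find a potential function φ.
Yes, F is conservative. φ = -x**2 - exp(z)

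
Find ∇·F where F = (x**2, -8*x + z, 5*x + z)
2*x + 1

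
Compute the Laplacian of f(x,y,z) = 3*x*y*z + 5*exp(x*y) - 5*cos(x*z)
5*x**2*exp(x*y) + 5*x**2*cos(x*z) + 5*y**2*exp(x*y) + 5*z**2*cos(x*z)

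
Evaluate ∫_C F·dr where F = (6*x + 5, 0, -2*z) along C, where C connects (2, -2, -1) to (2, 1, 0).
1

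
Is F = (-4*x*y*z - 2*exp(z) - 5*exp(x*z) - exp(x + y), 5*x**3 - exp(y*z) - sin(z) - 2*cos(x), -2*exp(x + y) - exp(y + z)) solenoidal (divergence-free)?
No, ∇·F = -4*y*z - 5*z*exp(x*z) - z*exp(y*z) - exp(x + y) - exp(y + z)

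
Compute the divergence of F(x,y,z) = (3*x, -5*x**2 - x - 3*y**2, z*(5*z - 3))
-6*y + 10*z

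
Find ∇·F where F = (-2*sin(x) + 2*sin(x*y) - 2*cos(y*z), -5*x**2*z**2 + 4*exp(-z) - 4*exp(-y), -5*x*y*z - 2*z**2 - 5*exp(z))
-5*x*y + 2*y*cos(x*y) - 4*z - 5*exp(z) - 2*cos(x) + 4*exp(-y)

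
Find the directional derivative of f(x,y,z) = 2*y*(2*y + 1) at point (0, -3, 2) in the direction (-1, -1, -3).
2*sqrt(11)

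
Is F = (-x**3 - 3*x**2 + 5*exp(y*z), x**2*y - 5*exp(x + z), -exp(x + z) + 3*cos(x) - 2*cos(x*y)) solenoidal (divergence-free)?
No, ∇·F = -2*x**2 - 6*x - exp(x + z)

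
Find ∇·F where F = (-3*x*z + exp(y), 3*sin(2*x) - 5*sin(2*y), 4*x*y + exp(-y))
-3*z - 10*cos(2*y)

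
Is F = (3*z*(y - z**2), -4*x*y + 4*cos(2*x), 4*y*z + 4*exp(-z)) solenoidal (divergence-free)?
No, ∇·F = -4*x + 4*y - 4*exp(-z)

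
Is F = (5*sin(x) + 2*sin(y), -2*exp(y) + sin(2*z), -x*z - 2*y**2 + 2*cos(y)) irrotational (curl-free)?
No, ∇×F = (-4*y - 2*sin(y) - 2*cos(2*z), z, -2*cos(y))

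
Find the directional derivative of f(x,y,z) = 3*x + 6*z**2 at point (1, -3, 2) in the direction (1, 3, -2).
-45*sqrt(14)/14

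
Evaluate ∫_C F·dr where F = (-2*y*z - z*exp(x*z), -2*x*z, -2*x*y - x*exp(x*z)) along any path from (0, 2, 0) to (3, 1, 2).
-exp(6) - 11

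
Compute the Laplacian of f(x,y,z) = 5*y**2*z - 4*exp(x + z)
10*z - 8*exp(x + z)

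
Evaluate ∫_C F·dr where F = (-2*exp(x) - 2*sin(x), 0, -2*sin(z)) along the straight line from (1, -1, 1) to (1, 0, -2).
-2*cos(1) + 2*cos(2)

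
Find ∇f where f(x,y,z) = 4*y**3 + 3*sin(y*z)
(0, 12*y**2 + 3*z*cos(y*z), 3*y*cos(y*z))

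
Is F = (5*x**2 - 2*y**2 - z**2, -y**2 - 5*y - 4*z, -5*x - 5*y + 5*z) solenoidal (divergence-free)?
No, ∇·F = 10*x - 2*y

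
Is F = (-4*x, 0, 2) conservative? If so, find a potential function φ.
Yes, F is conservative. φ = -2*x**2 + 2*z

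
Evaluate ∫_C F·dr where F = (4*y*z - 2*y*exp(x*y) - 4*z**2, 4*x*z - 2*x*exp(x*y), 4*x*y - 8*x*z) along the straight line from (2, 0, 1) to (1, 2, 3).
-2*exp(2) - 2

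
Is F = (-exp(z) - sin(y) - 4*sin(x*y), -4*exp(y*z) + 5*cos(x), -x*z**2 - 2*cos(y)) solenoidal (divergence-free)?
No, ∇·F = -2*x*z - 4*y*cos(x*y) - 4*z*exp(y*z)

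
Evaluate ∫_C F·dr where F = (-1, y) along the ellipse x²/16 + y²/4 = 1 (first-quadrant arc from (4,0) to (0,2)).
6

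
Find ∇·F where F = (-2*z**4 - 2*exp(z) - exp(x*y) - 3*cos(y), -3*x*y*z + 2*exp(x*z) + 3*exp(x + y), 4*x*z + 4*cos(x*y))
-3*x*z + 4*x - y*exp(x*y) + 3*exp(x + y)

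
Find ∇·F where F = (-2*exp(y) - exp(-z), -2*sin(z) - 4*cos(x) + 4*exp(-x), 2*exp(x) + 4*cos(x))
0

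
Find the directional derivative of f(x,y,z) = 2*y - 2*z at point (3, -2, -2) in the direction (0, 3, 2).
2*sqrt(13)/13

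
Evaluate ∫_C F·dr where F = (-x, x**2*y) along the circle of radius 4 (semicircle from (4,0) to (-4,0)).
0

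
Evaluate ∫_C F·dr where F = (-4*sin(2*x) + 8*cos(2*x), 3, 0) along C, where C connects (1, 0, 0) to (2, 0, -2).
-4*sin(2) + 4*sin(4) + 2*cos(4) - 2*cos(2)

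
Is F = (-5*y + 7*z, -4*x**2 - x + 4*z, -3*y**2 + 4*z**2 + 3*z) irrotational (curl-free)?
No, ∇×F = (-6*y - 4, 7, 4 - 8*x)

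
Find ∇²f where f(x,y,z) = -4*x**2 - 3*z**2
-14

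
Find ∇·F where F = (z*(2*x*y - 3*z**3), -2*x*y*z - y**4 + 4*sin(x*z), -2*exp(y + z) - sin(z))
-2*x*z - 4*y**3 + 2*y*z - 2*exp(y + z) - cos(z)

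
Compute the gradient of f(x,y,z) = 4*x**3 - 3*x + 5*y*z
(12*x**2 - 3, 5*z, 5*y)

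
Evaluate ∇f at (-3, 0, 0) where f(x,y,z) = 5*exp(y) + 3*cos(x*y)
(0, 5, 0)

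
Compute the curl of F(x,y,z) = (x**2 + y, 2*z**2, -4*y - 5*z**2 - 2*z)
(-4*z - 4, 0, -1)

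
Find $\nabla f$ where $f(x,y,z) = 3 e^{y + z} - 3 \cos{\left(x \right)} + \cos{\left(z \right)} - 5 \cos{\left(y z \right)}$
(3*sin(x), 5*z*sin(y*z) + 3*exp(y + z), 5*y*sin(y*z) + 3*exp(y + z) - sin(z))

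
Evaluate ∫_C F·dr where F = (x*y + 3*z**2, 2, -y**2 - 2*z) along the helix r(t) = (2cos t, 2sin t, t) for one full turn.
4*pi*(-1 + 5*pi)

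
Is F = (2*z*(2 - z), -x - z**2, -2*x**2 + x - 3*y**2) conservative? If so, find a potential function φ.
No, ∇×F = (-6*y + 2*z, 4*x - 4*z + 3, -1) ≠ 0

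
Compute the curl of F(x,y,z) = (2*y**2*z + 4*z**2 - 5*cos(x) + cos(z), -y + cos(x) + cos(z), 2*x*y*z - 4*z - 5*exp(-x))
(2*x*z + sin(z), 2*y**2 - 2*y*z + 8*z - sin(z) - 5*exp(-x), -4*y*z - sin(x))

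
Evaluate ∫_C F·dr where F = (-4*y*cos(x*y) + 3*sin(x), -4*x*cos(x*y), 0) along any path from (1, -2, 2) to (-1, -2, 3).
-8*sin(2)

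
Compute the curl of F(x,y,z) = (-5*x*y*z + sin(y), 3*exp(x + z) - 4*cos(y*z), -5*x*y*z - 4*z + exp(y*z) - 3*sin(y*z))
(-5*x*z - 4*y*sin(y*z) + z*exp(y*z) - 3*z*cos(y*z) - 3*exp(x + z), 5*y*(-x + z), 5*x*z + 3*exp(x + z) - cos(y))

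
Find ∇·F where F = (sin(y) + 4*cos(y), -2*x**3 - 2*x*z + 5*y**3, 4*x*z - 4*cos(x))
4*x + 15*y**2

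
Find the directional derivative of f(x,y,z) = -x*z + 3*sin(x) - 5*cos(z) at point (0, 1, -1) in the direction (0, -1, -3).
3*sqrt(10)*sin(1)/2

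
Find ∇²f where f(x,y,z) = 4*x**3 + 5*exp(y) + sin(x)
24*x + 5*exp(y) - sin(x)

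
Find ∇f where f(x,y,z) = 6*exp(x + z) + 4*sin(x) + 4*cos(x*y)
(-4*y*sin(x*y) + 6*exp(x + z) + 4*cos(x), -4*x*sin(x*y), 6*exp(x + z))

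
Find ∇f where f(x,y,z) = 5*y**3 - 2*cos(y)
(0, 15*y**2 + 2*sin(y), 0)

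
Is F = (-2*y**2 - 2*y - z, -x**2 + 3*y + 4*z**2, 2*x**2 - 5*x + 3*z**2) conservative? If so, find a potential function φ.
No, ∇×F = (-8*z, 4 - 4*x, -2*x + 4*y + 2) ≠ 0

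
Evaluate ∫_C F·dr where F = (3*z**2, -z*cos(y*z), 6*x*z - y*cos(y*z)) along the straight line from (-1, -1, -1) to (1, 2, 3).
-sin(6) + sin(1) + 30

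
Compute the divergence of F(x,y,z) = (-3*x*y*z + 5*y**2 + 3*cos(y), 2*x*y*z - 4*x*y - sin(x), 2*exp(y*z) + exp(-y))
2*x*z - 4*x - 3*y*z + 2*y*exp(y*z)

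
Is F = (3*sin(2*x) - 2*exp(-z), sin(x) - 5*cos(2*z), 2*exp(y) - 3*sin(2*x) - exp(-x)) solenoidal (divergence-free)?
No, ∇·F = 6*cos(2*x)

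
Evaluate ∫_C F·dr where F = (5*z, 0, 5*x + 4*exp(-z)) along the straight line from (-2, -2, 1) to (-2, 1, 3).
-20 - 4*exp(-3) + 4*exp(-1)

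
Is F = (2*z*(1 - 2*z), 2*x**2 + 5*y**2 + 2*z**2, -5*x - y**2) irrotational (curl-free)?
No, ∇×F = (-2*y - 4*z, 7 - 8*z, 4*x)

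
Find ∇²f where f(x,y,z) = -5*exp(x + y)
-10*exp(x + y)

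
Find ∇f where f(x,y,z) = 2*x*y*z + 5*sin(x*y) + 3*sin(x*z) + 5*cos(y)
(2*y*z + 5*y*cos(x*y) + 3*z*cos(x*z), 2*x*z + 5*x*cos(x*y) - 5*sin(y), x*(2*y + 3*cos(x*z)))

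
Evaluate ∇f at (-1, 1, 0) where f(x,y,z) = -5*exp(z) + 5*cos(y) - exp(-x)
(E, -5*sin(1), -5)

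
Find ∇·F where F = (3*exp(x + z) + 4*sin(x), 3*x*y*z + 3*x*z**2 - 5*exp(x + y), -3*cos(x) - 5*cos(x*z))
3*x*z + 5*x*sin(x*z) - 5*exp(x + y) + 3*exp(x + z) + 4*cos(x)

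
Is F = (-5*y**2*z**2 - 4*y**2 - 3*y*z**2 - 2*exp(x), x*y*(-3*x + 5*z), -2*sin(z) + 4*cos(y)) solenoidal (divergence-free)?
No, ∇·F = -3*x**2 + 5*x*z - 2*exp(x) - 2*cos(z)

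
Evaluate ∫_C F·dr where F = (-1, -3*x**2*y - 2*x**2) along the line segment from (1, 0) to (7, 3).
-969/2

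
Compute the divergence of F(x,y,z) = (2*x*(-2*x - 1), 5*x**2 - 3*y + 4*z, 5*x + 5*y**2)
-8*x - 5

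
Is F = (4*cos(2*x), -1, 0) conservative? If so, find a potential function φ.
Yes, F is conservative. φ = -y + 2*sin(2*x)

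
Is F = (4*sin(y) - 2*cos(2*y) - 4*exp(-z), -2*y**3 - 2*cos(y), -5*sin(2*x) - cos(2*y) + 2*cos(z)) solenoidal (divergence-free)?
No, ∇·F = -6*y**2 + 2*sin(y) - 2*sin(z)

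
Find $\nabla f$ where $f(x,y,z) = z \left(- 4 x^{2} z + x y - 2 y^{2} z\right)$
(z*(-8*x*z + y), z*(x - 4*y*z), -8*x**2*z + x*y - 4*y**2*z)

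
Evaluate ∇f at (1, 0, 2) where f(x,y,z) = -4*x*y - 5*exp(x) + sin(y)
(-5*E, -3, 0)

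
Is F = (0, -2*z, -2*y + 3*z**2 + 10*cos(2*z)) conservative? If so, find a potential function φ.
Yes, F is conservative. φ = -2*y*z + z**3 + 5*sin(2*z)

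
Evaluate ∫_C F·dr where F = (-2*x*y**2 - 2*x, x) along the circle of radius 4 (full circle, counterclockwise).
16*pi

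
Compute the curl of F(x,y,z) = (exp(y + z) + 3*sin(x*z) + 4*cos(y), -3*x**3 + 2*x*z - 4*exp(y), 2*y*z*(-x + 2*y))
(-2*x*z - 2*x + 8*y*z, 3*x*cos(x*z) + 2*y*z + exp(y + z), -9*x**2 + 2*z - exp(y + z) + 4*sin(y))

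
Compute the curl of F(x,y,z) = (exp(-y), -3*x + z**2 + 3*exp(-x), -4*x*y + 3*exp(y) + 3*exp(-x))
(-4*x - 2*z + 3*exp(y), 4*y + 3*exp(-x), -3 + exp(-y) - 3*exp(-x))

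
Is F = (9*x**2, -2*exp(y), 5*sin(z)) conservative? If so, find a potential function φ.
Yes, F is conservative. φ = 3*x**3 - 2*exp(y) - 5*cos(z)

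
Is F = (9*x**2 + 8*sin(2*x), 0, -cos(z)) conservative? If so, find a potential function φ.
Yes, F is conservative. φ = 3*x**3 - sin(z) - 4*cos(2*x)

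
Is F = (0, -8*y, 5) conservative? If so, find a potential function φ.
Yes, F is conservative. φ = -4*y**2 + 5*z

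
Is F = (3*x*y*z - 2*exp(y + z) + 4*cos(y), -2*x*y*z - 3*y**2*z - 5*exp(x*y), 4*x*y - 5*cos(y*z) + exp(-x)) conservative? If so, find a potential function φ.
No, ∇×F = (2*x*y + 4*x + 3*y**2 + 5*z*sin(y*z), 3*x*y - 4*y - 2*exp(y + z) + exp(-x), -3*x*z - 2*y*z - 5*y*exp(x*y) + 2*exp(y + z) + 4*sin(y)) ≠ 0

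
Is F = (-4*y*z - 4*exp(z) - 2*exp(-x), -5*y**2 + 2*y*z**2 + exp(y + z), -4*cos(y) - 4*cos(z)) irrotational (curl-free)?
No, ∇×F = (-4*y*z - exp(y + z) + 4*sin(y), -4*y - 4*exp(z), 4*z)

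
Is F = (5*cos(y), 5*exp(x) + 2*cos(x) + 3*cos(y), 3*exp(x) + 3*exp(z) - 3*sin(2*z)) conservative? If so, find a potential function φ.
No, ∇×F = (0, -3*exp(x), 5*exp(x) - 2*sin(x) + 5*sin(y)) ≠ 0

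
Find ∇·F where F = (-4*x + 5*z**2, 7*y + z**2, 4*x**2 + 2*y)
3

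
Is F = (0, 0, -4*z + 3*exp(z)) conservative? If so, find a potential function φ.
Yes, F is conservative. φ = -2*z**2 + 3*exp(z)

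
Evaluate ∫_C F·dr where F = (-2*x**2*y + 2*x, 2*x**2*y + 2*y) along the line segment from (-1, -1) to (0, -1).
-1/3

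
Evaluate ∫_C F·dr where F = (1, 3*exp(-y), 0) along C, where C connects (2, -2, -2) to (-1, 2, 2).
-3 + 6*sinh(2)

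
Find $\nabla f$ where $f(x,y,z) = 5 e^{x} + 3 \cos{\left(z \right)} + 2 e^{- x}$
(5*exp(x) - 2*exp(-x), 0, -3*sin(z))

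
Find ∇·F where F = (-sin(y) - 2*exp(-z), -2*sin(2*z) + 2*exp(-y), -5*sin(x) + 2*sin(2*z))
4*cos(2*z) - 2*exp(-y)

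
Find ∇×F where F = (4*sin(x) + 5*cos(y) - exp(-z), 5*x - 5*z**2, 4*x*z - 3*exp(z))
(10*z, -4*z + exp(-z), 5*sin(y) + 5)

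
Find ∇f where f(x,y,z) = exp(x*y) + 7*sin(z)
(y*exp(x*y), x*exp(x*y), 7*cos(z))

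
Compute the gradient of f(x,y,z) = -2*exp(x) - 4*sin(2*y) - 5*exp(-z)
(-2*exp(x), -8*cos(2*y), 5*exp(-z))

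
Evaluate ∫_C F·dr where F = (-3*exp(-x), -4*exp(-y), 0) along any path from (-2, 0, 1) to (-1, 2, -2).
-3*exp(2) - 4 + 4*exp(-2) + 3*E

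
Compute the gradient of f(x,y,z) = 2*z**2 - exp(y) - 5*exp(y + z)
(0, -exp(y) - 5*exp(y + z), 4*z - 5*exp(y + z))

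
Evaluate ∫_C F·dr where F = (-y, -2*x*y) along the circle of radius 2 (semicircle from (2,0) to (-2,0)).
-32/3 + 2*pi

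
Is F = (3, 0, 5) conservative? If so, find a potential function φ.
Yes, F is conservative. φ = 3*x + 5*z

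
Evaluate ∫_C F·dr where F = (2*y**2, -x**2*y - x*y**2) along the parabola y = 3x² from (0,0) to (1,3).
-249/35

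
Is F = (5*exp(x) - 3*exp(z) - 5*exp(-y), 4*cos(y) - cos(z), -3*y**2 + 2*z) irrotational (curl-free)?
No, ∇×F = (-6*y - sin(z), -3*exp(z), -5*exp(-y))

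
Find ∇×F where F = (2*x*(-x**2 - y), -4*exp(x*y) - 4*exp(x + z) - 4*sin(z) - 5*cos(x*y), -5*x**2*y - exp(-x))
(-5*x**2 + 4*exp(x + z) + 4*cos(z), 10*x*y - exp(-x), 2*x - 4*y*exp(x*y) + 5*y*sin(x*y) - 4*exp(x + z))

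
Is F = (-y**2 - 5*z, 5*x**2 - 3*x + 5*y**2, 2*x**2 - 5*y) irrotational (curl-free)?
No, ∇×F = (-5, -4*x - 5, 10*x + 2*y - 3)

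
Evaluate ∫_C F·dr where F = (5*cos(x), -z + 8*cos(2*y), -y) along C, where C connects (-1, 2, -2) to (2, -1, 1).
-3 + sin(2) - 4*sin(4) + 5*sin(1)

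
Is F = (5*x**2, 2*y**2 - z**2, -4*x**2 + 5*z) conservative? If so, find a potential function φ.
No, ∇×F = (2*z, 8*x, 0) ≠ 0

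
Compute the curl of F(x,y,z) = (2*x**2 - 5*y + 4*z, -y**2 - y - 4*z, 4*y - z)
(8, 4, 5)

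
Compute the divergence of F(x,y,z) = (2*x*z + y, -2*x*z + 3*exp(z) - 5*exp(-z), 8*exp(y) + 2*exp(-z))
2*z - 2*exp(-z)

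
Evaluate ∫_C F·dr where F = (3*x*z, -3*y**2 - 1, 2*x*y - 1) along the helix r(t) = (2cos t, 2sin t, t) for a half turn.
2*pi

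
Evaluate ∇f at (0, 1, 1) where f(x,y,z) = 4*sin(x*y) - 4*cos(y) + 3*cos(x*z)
(4, 4*sin(1), 0)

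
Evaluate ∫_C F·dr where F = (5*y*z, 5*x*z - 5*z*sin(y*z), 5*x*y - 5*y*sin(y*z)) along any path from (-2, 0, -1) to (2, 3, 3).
5*cos(9) + 85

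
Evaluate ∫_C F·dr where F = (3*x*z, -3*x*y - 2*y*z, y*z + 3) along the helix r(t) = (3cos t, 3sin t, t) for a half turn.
-54 + 69*pi/4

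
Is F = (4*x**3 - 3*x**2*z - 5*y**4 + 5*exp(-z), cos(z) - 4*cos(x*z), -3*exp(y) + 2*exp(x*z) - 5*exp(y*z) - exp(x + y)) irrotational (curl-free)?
No, ∇×F = (-4*x*sin(x*z) - 5*z*exp(y*z) - 3*exp(y) - exp(x + y) + sin(z), -3*x**2 - 2*z*exp(x*z) + exp(x + y) - 5*exp(-z), 20*y**3 + 4*z*sin(x*z))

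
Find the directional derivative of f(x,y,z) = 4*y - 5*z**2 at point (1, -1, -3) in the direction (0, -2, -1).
-38*sqrt(5)/5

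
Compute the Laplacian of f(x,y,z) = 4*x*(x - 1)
8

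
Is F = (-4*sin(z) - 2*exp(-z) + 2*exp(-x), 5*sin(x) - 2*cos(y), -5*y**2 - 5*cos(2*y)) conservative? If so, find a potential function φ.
No, ∇×F = (-10*y + 10*sin(2*y), -4*cos(z) + 2*exp(-z), 5*cos(x)) ≠ 0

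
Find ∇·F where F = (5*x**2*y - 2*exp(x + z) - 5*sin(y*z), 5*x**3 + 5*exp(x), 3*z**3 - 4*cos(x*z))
10*x*y + 4*x*sin(x*z) + 9*z**2 - 2*exp(x + z)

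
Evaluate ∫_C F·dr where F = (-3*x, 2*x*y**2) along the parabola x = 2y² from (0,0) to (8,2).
-352/5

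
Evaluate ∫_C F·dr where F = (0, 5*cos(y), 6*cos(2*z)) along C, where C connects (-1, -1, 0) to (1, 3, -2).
5*sin(3) - 3*sin(4) + 5*sin(1)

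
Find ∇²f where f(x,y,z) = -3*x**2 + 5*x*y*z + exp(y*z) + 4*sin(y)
y**2*exp(y*z) + z**2*exp(y*z) - 4*sin(y) - 6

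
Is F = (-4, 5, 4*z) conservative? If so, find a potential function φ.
Yes, F is conservative. φ = -4*x + 5*y + 2*z**2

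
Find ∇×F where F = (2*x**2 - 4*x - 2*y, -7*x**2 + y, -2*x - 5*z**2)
(0, 2, 2 - 14*x)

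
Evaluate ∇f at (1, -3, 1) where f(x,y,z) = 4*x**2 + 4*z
(8, 0, 4)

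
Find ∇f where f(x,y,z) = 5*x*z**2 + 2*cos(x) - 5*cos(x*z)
(5*z**2 + 5*z*sin(x*z) - 2*sin(x), 0, 5*x*(2*z + sin(x*z)))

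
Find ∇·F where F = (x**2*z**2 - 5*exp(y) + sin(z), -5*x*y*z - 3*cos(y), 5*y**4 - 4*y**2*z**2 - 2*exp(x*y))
2*x*z**2 - 5*x*z - 8*y**2*z + 3*sin(y)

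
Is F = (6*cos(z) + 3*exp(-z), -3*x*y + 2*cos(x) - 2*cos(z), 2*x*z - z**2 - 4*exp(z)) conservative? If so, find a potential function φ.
No, ∇×F = (-2*sin(z), -2*z - 6*sin(z) - 3*exp(-z), -3*y - 2*sin(x)) ≠ 0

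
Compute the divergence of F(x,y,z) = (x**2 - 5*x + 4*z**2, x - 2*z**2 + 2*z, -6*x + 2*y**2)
2*x - 5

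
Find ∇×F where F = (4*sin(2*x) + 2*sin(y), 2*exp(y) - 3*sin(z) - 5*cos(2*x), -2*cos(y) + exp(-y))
(2*sin(y) + 3*cos(z) - exp(-y), 0, 10*sin(2*x) - 2*cos(y))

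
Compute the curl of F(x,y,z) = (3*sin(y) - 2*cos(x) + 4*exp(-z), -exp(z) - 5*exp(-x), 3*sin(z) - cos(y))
(exp(z) + sin(y), -4*exp(-z), -3*cos(y) + 5*exp(-x))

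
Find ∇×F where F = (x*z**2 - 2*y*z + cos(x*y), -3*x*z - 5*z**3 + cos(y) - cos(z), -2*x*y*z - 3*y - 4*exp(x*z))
(-2*x*z + 3*x + 15*z**2 - sin(z) - 3, 2*x*z + 2*y*z - 2*y + 4*z*exp(x*z), x*sin(x*y) - z)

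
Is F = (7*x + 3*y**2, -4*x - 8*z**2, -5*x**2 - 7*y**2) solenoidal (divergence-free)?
No, ∇·F = 7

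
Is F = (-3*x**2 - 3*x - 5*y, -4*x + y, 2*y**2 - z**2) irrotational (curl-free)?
No, ∇×F = (4*y, 0, 1)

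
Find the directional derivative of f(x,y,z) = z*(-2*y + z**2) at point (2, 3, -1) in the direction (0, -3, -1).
-3*sqrt(10)/10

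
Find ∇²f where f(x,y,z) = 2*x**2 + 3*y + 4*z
4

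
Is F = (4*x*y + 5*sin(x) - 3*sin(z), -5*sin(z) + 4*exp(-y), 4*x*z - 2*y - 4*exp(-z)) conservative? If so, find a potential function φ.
No, ∇×F = (5*cos(z) - 2, -4*z - 3*cos(z), -4*x) ≠ 0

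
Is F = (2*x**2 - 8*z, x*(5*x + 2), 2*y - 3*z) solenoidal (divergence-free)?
No, ∇·F = 4*x - 3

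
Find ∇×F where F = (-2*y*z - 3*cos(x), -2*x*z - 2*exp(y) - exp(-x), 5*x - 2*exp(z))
(2*x, -2*y - 5, exp(-x))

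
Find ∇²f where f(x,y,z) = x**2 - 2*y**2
-2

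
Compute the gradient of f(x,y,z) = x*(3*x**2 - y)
(9*x**2 - y, -x, 0)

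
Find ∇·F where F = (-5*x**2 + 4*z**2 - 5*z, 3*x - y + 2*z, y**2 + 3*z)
2 - 10*x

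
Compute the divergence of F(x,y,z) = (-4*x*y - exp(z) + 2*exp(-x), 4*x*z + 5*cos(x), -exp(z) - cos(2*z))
-4*y - exp(z) + 2*sin(2*z) - 2*exp(-x)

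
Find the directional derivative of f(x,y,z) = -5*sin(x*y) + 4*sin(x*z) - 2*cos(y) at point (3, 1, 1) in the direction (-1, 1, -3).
2*sqrt(11)*(sin(1) - 25*cos(3))/11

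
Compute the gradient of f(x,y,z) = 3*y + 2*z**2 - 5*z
(0, 3, 4*z - 5)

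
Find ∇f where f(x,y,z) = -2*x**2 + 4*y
(-4*x, 4, 0)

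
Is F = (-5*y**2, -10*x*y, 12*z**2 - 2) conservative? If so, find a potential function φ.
Yes, F is conservative. φ = -5*x*y**2 + 4*z**3 - 2*z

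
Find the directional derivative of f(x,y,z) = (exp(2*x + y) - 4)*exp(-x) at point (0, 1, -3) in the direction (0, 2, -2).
sqrt(2)*E/2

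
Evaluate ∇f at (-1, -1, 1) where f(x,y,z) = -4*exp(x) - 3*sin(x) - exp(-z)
(-3*cos(1) - 4*exp(-1), 0, exp(-1))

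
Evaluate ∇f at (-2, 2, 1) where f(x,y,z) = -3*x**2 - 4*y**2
(12, -16, 0)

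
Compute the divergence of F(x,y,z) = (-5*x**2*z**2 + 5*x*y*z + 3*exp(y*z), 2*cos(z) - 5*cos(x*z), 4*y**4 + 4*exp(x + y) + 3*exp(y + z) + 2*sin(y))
-10*x*z**2 + 5*y*z + 3*exp(y + z)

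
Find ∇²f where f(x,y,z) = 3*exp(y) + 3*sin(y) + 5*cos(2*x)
3*exp(y) - 3*sin(y) - 20*cos(2*x)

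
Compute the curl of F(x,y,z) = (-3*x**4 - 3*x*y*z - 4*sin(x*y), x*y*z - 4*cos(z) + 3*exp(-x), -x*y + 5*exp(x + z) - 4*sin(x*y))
(-x*y - 4*x*cos(x*y) - x - 4*sin(z), -3*x*y + 4*y*cos(x*y) + y - 5*exp(x + z), 3*x*z + 4*x*cos(x*y) + y*z - 3*exp(-x))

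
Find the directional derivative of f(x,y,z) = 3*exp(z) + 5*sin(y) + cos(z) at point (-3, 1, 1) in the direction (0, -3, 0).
-5*cos(1)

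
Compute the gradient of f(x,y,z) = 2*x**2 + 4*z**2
(4*x, 0, 8*z)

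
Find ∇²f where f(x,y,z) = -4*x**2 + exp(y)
exp(y) - 8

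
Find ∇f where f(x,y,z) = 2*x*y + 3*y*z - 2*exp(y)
(2*y, 2*x + 3*z - 2*exp(y), 3*y)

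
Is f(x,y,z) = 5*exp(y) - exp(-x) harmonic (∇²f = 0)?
No, ∇²f = 5*exp(y) - exp(-x)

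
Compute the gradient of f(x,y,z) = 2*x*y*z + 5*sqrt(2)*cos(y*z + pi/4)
(2*y*z, z*(2*x - 5*sqrt(2)*sin(y*z + pi/4)), y*(2*x - 5*sqrt(2)*sin(y*z + pi/4)))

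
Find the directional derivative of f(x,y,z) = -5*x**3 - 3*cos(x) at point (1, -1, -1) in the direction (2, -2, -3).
6*sqrt(17)*(-5 + sin(1))/17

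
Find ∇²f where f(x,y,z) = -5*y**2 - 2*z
-10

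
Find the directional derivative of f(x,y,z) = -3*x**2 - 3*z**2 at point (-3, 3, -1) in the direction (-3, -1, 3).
-36*sqrt(19)/19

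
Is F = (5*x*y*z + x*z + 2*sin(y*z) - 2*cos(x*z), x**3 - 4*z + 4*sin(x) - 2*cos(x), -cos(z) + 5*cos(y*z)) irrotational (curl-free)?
No, ∇×F = (-5*z*sin(y*z) + 4, 5*x*y + 2*x*sin(x*z) + x + 2*y*cos(y*z), 3*x**2 - 5*x*z - 2*z*cos(y*z) + 2*sin(x) + 4*cos(x))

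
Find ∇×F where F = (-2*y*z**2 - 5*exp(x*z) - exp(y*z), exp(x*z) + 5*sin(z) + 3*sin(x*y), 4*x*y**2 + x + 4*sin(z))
(8*x*y - x*exp(x*z) - 5*cos(z), -5*x*exp(x*z) - 4*y**2 - 4*y*z - y*exp(y*z) - 1, 3*y*cos(x*y) + 2*z**2 + z*exp(x*z) + z*exp(y*z))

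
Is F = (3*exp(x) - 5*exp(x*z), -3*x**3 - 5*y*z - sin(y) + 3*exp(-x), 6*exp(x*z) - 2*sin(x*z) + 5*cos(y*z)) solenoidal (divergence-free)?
No, ∇·F = 6*x*exp(x*z) - 2*x*cos(x*z) - 5*y*sin(y*z) - 5*z*exp(x*z) - 5*z + 3*exp(x) - cos(y)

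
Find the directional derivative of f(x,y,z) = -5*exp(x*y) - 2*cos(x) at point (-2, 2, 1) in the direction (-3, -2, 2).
2*sqrt(17)*(5 + 3*exp(4)*sin(2))*exp(-4)/17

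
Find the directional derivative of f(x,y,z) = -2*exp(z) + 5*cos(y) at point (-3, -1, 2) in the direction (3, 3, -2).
sqrt(22)*(15*sin(1) + 4*exp(2))/22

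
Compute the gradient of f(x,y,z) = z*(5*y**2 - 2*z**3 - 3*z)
(0, 10*y*z, 5*y**2 - 8*z**3 - 6*z)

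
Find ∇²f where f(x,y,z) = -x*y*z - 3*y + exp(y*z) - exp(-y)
((y**2 + z**2)*exp(y*z + y) - 1)*exp(-y)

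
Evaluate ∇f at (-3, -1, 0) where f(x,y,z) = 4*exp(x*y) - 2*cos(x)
(-4*exp(3) - 2*sin(3), -12*exp(3), 0)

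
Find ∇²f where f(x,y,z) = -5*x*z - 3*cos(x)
3*cos(x)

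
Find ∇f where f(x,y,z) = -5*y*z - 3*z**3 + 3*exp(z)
(0, -5*z, -5*y - 9*z**2 + 3*exp(z))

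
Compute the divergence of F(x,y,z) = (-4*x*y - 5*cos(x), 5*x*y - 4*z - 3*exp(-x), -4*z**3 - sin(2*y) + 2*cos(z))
5*x - 4*y - 12*z**2 + 5*sin(x) - 2*sin(z)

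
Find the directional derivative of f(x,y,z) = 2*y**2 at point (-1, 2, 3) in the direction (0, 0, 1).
0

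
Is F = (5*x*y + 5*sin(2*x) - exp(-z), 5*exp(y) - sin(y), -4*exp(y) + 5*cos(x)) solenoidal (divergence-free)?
No, ∇·F = 5*y + 5*exp(y) + 10*cos(2*x) - cos(y)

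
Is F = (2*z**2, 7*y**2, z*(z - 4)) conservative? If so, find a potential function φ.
No, ∇×F = (0, 4*z, 0) ≠ 0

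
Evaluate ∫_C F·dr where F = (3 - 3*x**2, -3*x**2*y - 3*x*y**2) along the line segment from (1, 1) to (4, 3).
-230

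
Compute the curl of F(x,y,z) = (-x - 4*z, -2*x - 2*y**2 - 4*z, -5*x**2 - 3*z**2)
(4, 10*x - 4, -2)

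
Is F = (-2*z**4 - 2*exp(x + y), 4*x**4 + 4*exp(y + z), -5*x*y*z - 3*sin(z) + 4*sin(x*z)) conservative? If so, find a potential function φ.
No, ∇×F = (-5*x*z - 4*exp(y + z), z*(5*y - 8*z**2 - 4*cos(x*z)), 16*x**3 + 2*exp(x + y)) ≠ 0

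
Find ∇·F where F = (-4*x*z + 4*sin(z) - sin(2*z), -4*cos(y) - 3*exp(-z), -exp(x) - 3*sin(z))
-4*z + 4*sin(y) - 3*cos(z)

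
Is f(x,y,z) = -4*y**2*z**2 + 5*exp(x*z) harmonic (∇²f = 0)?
No, ∇²f = 5*x**2*exp(x*z) - 8*y**2 + 5*z**2*exp(x*z) - 8*z**2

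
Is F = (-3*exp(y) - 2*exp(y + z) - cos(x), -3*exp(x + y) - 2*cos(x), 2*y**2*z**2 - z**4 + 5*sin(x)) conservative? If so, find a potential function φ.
No, ∇×F = (4*y*z**2, -2*exp(y + z) - 5*cos(x), 3*exp(y) - 3*exp(x + y) + 2*exp(y + z) + 2*sin(x)) ≠ 0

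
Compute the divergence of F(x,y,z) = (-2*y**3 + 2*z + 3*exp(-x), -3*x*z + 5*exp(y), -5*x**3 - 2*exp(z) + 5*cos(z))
5*exp(y) - 2*exp(z) - 5*sin(z) - 3*exp(-x)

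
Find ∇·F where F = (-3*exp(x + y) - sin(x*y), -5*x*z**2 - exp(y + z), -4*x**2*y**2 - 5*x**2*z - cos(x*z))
-5*x**2 + x*sin(x*z) - y*cos(x*y) - 3*exp(x + y) - exp(y + z)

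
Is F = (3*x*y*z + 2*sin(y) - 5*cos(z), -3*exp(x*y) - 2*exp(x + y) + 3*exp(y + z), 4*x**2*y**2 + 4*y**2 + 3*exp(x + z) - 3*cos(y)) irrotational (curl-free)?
No, ∇×F = (8*x**2*y + 8*y - 3*exp(y + z) + 3*sin(y), -8*x*y**2 + 3*x*y - 3*exp(x + z) + 5*sin(z), -3*x*z - 3*y*exp(x*y) - 2*exp(x + y) - 2*cos(y))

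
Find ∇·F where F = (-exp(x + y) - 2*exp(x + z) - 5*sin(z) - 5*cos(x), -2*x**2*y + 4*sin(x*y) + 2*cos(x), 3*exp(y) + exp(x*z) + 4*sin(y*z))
-2*x**2 + x*exp(x*z) + 4*x*cos(x*y) + 4*y*cos(y*z) - exp(x + y) - 2*exp(x + z) + 5*sin(x)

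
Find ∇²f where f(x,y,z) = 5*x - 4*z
0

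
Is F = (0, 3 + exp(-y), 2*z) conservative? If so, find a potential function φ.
Yes, F is conservative. φ = 3*y + z**2 - exp(-y)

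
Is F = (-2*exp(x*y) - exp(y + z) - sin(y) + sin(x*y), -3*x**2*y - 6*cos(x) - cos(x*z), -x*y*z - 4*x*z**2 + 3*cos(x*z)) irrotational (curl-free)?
No, ∇×F = (-x*(z + sin(x*z)), y*z + 4*z**2 + 3*z*sin(x*z) - exp(y + z), -6*x*y + 2*x*exp(x*y) - x*cos(x*y) + z*sin(x*z) + exp(y + z) + 6*sin(x) + cos(y))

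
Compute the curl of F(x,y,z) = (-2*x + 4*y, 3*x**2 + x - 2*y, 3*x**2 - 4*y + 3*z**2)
(-4, -6*x, 6*x - 3)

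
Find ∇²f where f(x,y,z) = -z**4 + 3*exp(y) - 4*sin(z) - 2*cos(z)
-12*z**2 + 3*exp(y) + 4*sin(z) + 2*cos(z)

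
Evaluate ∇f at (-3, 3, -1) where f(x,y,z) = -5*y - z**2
(0, -5, 2)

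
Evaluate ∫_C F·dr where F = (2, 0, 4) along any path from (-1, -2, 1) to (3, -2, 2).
12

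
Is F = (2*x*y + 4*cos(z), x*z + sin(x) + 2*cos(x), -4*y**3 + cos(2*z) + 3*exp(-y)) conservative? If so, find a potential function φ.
No, ∇×F = (-x - 12*y**2 - 3*exp(-y), -4*sin(z), -2*x + z - 2*sin(x) + cos(x)) ≠ 0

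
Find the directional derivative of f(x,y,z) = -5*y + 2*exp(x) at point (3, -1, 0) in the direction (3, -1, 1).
sqrt(11)*(5 + 6*exp(3))/11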